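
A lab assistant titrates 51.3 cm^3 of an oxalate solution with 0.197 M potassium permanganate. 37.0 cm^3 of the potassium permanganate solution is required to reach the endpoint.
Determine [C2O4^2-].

2 MnO4^- + 5 C2O4^2- + 16 H^+ → 2 Mn^2+ + 10 CO2 + 8 H2O
n(KMnO4) = 0.0370 L × 0.197 mol/L = 7.29 × 10^-3 mol
From the 5:2 mole ratio, n(C2O4^2-) = 5/2 × 7.29 × 10^-3 = 0.0182 mol
[C2O4^2-] = 0.0182 mol / 0.0513 L = 0.355 mol/L

0.355 M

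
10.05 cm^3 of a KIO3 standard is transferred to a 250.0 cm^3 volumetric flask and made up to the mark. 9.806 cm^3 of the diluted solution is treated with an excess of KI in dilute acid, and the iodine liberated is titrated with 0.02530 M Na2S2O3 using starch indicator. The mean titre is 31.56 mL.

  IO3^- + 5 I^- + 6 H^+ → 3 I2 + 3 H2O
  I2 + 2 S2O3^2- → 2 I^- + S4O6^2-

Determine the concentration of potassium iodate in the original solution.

n(S2O3^2-) = 0.03156 × 0.02530 = 7.985 × 10^-4 mol
n(I2) = n(S2O3^2-)/2 = 3.992 × 10^-4 mol
From the 1:3 ratio, n(IO3^-) in the aliquot = 1/3 × 3.992 × 10^-4 = 1.331 × 10^-4 mol
[IO3^-]_dilute = 1.331 × 10^-4 / 0.009806 = 0.01357 mol/L
[IO3^-]_original = 0.01357 × 250.0/10.05 = 0.3376 mol/L

0.3376 M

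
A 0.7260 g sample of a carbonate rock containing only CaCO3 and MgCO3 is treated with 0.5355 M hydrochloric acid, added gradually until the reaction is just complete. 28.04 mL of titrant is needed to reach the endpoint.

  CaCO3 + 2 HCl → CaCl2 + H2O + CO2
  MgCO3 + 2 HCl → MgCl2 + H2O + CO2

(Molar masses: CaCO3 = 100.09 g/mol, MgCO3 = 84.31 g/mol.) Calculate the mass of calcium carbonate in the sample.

n(HCl) = 0.02804 × 0.5355 = 0.01502 mol
Let x = n(CaCO3), y = n(MgCO3).
Titrant: 2x + 2y = 0.01502;  mass: 100.09x + 84.31y = 0.7260
Solving, x = 5.895 × 10^-3 mol, y = 1.613 × 10^-3 mol
mass of CaCO3 = 5.895 × 10^-3 × 100.09 = 0.5900 g

0.5900 g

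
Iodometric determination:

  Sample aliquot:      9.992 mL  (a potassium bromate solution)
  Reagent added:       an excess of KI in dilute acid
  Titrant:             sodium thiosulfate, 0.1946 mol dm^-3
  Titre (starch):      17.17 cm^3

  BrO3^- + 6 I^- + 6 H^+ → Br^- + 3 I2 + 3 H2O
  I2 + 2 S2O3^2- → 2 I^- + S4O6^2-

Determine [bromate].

n(S2O3^2-) = 0.01717 × 0.1946 = 3.341 × 10^-3 mol
n(I2) = n(S2O3^2-)/2 = 1.671 × 10^-3 mol
From the 1:3 ratio, n(BrO3^-) in the aliquot = 1/3 × 1.671 × 10^-3 = 5.569 × 10^-4 mol
[BrO3^-] = 5.569 × 10^-4 / 0.009992 = 0.05573 mol/L

0.05573 mol/L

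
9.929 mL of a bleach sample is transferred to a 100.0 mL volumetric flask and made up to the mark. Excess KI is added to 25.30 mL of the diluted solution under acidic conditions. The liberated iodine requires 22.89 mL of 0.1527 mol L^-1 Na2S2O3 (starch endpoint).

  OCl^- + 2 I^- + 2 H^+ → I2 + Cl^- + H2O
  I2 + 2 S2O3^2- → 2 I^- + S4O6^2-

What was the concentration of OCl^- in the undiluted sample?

n(S2O3^2-) = 0.02289 × 0.1527 = 3.495 × 10^-3 mol
n(I2) = n(S2O3^2-)/2 = 1.748 × 10^-3 mol
n(OCl^-) in the aliquot = 1.748 × 10^-3 mol (1:1 ratio)
[OCl^-]_dilute = 1.748 × 10^-3 / 0.02530 = 0.06908 mol/L
[OCl^-]_original = 0.06908 × 100.0/9.929 = 0.6957 mol/L

0.6957 mol/L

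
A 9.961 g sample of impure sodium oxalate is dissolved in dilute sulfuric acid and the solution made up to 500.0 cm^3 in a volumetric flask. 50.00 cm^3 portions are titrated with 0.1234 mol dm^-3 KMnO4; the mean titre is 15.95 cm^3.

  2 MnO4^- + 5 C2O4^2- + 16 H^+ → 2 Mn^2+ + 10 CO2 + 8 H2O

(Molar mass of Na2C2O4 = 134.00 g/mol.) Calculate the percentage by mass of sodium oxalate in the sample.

n(KMnO4) per titration = 0.01595 × 0.1234 = 1.968 × 10^-3 mol
From the 5:2 ratio, n(Na2C2O4) in each aliquot = 5/2 × 1.968 × 10^-3 = 4.921 × 10^-3 mol
n(Na2C2O4) in the whole flask = 4.921 × 10^-3 × 500.0/50.00 = 0.04921 mol
mass of Na2C2O4 = 0.04921 × 134.00 = 6.594 g
% Na2C2O4 = 6.594 / 9.961 × 100 = 66.19 %

66.19 %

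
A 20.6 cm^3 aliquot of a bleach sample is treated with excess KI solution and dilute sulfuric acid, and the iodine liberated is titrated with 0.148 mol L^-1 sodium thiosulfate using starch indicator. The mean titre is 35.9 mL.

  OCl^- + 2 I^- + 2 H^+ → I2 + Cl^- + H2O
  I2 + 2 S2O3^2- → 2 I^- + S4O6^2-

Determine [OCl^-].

0.129 mol/L

n(S2O3^2-) = 0.0359 × 0.148 = 5.31 × 10^-3 mol
n(I2) = n(S2O3^2-)/2 = 2.66 × 10^-3 mol
n(OCl^-) in the aliquot = 2.66 × 10^-3 mol (1:1 ratio)
[OCl^-] = 2.66 × 10^-3 / 0.0206 = 0.129 mol/L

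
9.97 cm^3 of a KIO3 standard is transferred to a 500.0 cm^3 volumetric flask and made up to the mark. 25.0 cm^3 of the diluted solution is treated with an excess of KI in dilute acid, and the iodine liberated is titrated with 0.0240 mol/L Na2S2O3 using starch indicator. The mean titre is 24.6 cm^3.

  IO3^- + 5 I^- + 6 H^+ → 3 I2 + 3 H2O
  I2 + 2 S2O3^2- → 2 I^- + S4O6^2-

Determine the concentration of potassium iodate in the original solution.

0.197 mol/L

n(S2O3^2-) = 0.0246 × 0.0240 = 5.90 × 10^-4 mol
n(I2) = n(S2O3^2-)/2 = 2.95 × 10^-4 mol
From the 1:3 ratio, n(IO3^-) in the aliquot = 1/3 × 2.95 × 10^-4 = 9.84 × 10^-5 mol
[IO3^-]_dilute = 9.84 × 10^-5 / 0.0250 = 0.00394 mol/L
[IO3^-]_original = 0.00394 × 500.0/9.97 = 0.197 mol/L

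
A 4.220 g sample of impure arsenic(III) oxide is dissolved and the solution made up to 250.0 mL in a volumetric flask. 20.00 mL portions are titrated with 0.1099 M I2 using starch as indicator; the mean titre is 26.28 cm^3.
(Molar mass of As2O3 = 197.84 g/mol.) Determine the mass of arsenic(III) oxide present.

3.571 g

As2O3 + 2 I2 + 2 H2O → As2O5 + 4 HI
n(I2) per titration = 0.02628 × 0.1099 = 2.888 × 10^-3 mol
From the 1:2 ratio, n(As2O3) in each aliquot = 1/2 × 2.888 × 10^-3 = 1.444 × 10^-3 mol
n(As2O3) in the whole flask = 1.444 × 10^-3 × 250.0/20.00 = 0.01805 mol
mass of As2O3 = 0.01805 × 197.84 = 3.571 g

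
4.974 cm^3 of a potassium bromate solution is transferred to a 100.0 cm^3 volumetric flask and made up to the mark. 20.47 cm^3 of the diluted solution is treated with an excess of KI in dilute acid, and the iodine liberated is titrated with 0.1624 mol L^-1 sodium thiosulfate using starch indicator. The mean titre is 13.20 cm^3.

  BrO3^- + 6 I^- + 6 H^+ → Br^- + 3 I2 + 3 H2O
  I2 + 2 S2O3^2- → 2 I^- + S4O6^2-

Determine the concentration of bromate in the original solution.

0.3509 mol/L

n(S2O3^2-) = 0.01320 × 0.1624 = 2.144 × 10^-3 mol
n(I2) = n(S2O3^2-)/2 = 1.072 × 10^-3 mol
From the 1:3 ratio, n(BrO3^-) in the aliquot = 1/3 × 1.072 × 10^-3 = 3.573 × 10^-4 mol
[BrO3^-]_dilute = 3.573 × 10^-4 / 0.02047 = 0.01745 mol/L
[BrO3^-]_original = 0.01745 × 100.0/4.974 = 0.3509 mol/L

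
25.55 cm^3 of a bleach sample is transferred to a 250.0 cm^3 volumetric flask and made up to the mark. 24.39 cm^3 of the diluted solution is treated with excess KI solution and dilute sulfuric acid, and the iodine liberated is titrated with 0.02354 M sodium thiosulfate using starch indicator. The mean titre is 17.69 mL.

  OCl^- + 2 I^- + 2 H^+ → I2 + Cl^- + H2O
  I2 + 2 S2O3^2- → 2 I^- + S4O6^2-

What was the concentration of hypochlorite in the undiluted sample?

n(S2O3^2-) = 0.01769 × 0.02354 = 4.164 × 10^-4 mol
n(I2) = n(S2O3^2-)/2 = 2.082 × 10^-4 mol
n(OCl^-) in the aliquot = 2.082 × 10^-4 mol (1:1 ratio)
[OCl^-]_dilute = 2.082 × 10^-4 / 0.02439 = 0.008537 mol/L
[OCl^-]_original = 0.008537 × 250.0/25.55 = 0.08353 mol/L

0.08353 M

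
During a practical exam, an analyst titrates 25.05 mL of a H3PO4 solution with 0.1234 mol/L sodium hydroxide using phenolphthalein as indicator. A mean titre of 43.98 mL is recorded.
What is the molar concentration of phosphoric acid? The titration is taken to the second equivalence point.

H3PO4 + 2 NaOH → Na2HPO4 + 2 H2O
n(NaOH) = 0.04398 L × 0.1234 mol/L = 5.427 × 10^-3 mol
From the 1:2 mole ratio, n(H3PO4) = 1/2 × 5.427 × 10^-3 = 2.714 × 10^-3 mol
[H3PO4] = 2.714 × 10^-3 mol / 0.02505 L = 0.1083 mol/L

0.1083 mol/L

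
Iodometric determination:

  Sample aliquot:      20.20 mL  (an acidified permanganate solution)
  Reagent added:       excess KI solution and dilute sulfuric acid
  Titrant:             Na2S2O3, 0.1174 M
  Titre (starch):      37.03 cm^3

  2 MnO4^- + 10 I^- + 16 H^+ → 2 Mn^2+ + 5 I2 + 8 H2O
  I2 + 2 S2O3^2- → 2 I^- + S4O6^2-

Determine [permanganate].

0.04304 M

n(S2O3^2-) = 0.03703 × 0.1174 = 4.347 × 10^-3 mol
n(I2) = n(S2O3^2-)/2 = 2.174 × 10^-3 mol
From the 2:5 ratio, n(MnO4^-) in the aliquot = 2/5 × 2.174 × 10^-3 = 8.695 × 10^-4 mol
[MnO4^-] = 8.695 × 10^-4 / 0.02020 = 0.04304 mol/L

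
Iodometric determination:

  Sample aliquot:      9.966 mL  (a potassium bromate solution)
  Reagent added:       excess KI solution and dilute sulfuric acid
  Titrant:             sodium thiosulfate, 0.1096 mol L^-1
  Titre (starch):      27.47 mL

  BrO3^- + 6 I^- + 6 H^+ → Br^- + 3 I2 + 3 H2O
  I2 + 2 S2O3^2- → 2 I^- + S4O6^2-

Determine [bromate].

0.05035 mol/L

n(S2O3^2-) = 0.02747 × 0.1096 = 3.011 × 10^-3 mol
n(I2) = n(S2O3^2-)/2 = 1.505 × 10^-3 mol
From the 1:3 ratio, n(BrO3^-) in the aliquot = 1/3 × 1.505 × 10^-3 = 5.018 × 10^-4 mol
[BrO3^-] = 5.018 × 10^-4 / 0.009966 = 0.05035 mol/L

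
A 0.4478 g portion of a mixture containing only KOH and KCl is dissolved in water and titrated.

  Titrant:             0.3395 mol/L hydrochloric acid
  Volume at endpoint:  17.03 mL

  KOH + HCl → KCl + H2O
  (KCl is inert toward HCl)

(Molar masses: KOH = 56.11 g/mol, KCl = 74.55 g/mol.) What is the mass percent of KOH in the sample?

72.45 %

n(HCl) = 0.01703 × 0.3395 = 5.782 × 10^-3 mol
Let x = n(KOH), y = n(KCl).
Titrant: 1x = 5.782 × 10^-3;  mass: 56.11x + 74.55y = 0.4478
Solving, x = 5.782 × 10^-3 mol, y = 1.655 × 10^-3 mol
mass of KOH = 5.782 × 10^-3 × 56.11 = 0.3244 g
% KOH = 0.3244 / 0.4478 × 100 = 72.45 %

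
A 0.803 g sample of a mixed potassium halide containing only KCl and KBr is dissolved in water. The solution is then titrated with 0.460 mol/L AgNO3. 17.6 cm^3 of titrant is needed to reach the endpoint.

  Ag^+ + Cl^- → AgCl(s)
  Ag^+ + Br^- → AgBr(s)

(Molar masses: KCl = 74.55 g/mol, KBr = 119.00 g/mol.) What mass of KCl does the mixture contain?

0.269 g

n(AgNO3) = 0.0176 × 0.460 = 8.10 × 10^-3 mol
Let x = n(KCl), y = n(KBr).
Titrant: 1x + 1y = 8.10 × 10^-3;  mass: 74.55x + 119.00y = 0.803
Solving, x = 3.61 × 10^-3 mol, y = 4.49 × 10^-3 mol
mass of KCl = 3.61 × 10^-3 × 74.55 = 0.269 g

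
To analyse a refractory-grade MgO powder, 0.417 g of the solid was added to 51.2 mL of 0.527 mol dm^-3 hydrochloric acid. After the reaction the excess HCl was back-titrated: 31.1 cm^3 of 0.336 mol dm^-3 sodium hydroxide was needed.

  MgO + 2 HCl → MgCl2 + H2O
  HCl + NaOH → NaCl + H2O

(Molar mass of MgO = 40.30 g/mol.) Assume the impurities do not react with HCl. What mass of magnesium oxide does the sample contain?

0.333 g

n(HCl) added = 0.0512 × 0.527 = 0.0270 mol
n(NaOH) used in back-titration = 0.0311 × 0.336 = 0.0104 mol
n(HCl) left over = 0.0104 mol (1:1 ratio)
n(HCl) consumed by analyte = 0.0270 − 0.0104 = 0.0165 mol
From the 1:2 ratio, n(MgO) = 1/2 × 0.0165 = 8.27 × 10^-3 mol
mass of MgO = 8.27 × 10^-3 × 40.30 = 0.333 g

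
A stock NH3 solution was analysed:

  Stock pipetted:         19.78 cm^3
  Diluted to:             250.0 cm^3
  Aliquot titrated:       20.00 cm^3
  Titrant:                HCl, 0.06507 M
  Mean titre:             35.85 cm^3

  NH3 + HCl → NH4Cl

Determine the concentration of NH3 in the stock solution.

1.474 M

n(HCl) = 0.03585 × 0.06507 = 2.333 × 10^-3 mol
n(NH3) in the aliquot = 2.333 × 10^-3 mol (1:1 ratio)
[NH3]_dilute = 2.333 × 10^-3 / 0.02000 = 0.1166 mol/L
Dilution factor = 250.0 / 19.78 = 12.64
[NH3]_stock = 0.1166 × 12.64 = 1.474 mol/L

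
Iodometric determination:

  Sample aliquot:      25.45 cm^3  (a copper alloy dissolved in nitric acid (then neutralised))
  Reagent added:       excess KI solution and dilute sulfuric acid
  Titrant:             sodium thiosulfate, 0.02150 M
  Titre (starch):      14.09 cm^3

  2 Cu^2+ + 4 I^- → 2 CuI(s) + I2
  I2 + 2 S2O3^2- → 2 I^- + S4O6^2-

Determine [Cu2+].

0.01190 M

n(S2O3^2-) = 0.01409 × 0.02150 = 3.029 × 10^-4 mol
n(I2) = n(S2O3^2-)/2 = 1.515 × 10^-4 mol
From the 2:1 ratio, n(Cu2+) in the aliquot = 2/1 × 1.515 × 10^-4 = 3.029 × 10^-4 mol
[Cu2+] = 3.029 × 10^-4 / 0.02545 = 0.01190 mol/L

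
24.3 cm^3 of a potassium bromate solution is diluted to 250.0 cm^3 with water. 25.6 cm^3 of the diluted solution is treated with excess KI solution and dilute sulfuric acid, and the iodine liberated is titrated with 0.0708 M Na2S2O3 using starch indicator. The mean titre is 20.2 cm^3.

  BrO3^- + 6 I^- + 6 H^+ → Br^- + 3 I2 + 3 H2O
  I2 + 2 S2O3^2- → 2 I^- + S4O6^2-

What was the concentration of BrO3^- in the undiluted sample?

0.0958 M

n(S2O3^2-) = 0.0202 × 0.0708 = 1.43 × 10^-3 mol
n(I2) = n(S2O3^2-)/2 = 7.15 × 10^-4 mol
From the 1:3 ratio, n(BrO3^-) in the aliquot = 1/3 × 7.15 × 10^-4 = 2.38 × 10^-4 mol
[BrO3^-]_dilute = 2.38 × 10^-4 / 0.0256 = 0.00931 mol/L
[BrO3^-]_original = 0.00931 × 250.0/24.3 = 0.0958 mol/L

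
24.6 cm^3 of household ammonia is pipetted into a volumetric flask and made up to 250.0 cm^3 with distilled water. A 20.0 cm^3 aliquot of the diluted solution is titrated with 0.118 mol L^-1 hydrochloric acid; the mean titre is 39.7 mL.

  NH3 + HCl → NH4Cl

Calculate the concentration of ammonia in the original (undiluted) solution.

n(HCl) = 0.0397 × 0.118 = 4.68 × 10^-3 mol
n(NH3) in the aliquot = 4.68 × 10^-3 mol (1:1 ratio)
[NH3]_dilute = 4.68 × 10^-3 / 0.0200 = 0.234 mol/L
Dilution factor = 250.0 / 24.6 = 10.16
[NH3]_stock = 0.234 × 10.16 = 2.38 mol/L

2.38 mol/L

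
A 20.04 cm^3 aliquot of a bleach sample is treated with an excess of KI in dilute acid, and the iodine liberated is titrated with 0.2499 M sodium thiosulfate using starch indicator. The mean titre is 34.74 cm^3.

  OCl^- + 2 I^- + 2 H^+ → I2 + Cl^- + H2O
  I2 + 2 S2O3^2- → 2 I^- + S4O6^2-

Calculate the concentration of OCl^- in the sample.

n(S2O3^2-) = 0.03474 × 0.2499 = 8.682 × 10^-3 mol
n(I2) = n(S2O3^2-)/2 = 4.341 × 10^-3 mol
n(OCl^-) in the aliquot = 4.341 × 10^-3 mol (1:1 ratio)
[OCl^-] = 4.341 × 10^-3 / 0.02004 = 0.2166 mol/L

0.2166 M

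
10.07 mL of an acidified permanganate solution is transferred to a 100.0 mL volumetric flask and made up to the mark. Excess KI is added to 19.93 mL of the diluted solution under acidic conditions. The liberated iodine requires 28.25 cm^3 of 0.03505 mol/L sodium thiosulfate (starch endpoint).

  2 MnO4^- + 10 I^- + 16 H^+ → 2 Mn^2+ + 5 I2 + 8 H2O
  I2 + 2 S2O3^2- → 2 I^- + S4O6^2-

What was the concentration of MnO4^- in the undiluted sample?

n(S2O3^2-) = 0.02825 × 0.03505 = 9.902 × 10^-4 mol
n(I2) = n(S2O3^2-)/2 = 4.951 × 10^-4 mol
From the 2:5 ratio, n(MnO4^-) in the aliquot = 2/5 × 4.951 × 10^-4 = 1.980 × 10^-4 mol
[MnO4^-]_dilute = 1.980 × 10^-4 / 0.01993 = 0.009936 mol/L
[MnO4^-]_original = 0.009936 × 100.0/10.07 = 0.09867 mol/L

0.09867 mol/L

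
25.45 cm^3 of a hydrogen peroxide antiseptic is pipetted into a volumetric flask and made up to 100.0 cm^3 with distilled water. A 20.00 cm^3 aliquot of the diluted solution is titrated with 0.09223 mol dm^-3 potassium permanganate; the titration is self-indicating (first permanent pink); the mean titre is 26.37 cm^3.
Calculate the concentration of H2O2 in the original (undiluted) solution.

2 MnO4^- + 5 H2O2 + 6 H^+ → 2 Mn^2+ + 5 O2 + 8 H2O
n(KMnO4) = 0.02637 × 0.09223 = 2.432 × 10^-3 mol
From the 5:2 ratio, n(H2O2) in the aliquot = 5/2 × 2.432 × 10^-3 = 6.080 × 10^-3 mol
[H2O2]_dilute = 6.080 × 10^-3 / 0.02000 = 0.3040 mol/L
Dilution factor = 100.0 / 25.45 = 3.929
[H2O2]_stock = 0.3040 × 3.929 = 1.195 mol/L

1.195 mol/L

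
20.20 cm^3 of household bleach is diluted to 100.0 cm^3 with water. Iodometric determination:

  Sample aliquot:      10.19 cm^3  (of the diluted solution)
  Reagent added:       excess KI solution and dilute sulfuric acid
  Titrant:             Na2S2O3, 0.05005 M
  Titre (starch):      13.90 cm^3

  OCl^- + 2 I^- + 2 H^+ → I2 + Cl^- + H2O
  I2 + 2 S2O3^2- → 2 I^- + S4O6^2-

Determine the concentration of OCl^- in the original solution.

0.1690 M

n(S2O3^2-) = 0.01390 × 0.05005 = 6.957 × 10^-4 mol
n(I2) = n(S2O3^2-)/2 = 3.478 × 10^-4 mol
n(OCl^-) in the aliquot = 3.478 × 10^-4 mol (1:1 ratio)
[OCl^-]_dilute = 3.478 × 10^-4 / 0.01019 = 0.03414 mol/L
[OCl^-]_original = 0.03414 × 100.0/20.20 = 0.1690 mol/L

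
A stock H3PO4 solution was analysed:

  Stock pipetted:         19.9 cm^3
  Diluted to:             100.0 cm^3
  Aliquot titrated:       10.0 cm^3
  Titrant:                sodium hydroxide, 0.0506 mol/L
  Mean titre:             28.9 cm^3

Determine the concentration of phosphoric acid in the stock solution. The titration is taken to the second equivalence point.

H3PO4 + 2 NaOH → Na2HPO4 + 2 H2O
n(NaOH) = 0.0289 × 0.0506 = 1.46 × 10^-3 mol
From the 1:2 ratio, n(H3PO4) in the aliquot = 1/2 × 1.46 × 10^-3 = 7.31 × 10^-4 mol
[H3PO4]_dilute = 7.31 × 10^-4 / 0.0100 = 0.0731 mol/L
Dilution factor = 100.0 / 19.9 = 5.025
[H3PO4]_stock = 0.0731 × 5.025 = 0.367 mol/L

0.367 mol/L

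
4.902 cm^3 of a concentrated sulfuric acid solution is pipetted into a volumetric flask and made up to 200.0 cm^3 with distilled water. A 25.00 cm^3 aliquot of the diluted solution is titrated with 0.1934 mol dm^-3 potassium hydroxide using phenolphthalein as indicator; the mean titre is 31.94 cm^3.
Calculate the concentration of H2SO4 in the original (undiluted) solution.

H2SO4 + 2 KOH → K2SO4 + 2 H2O
n(KOH) = 0.03194 × 0.1934 = 6.177 × 10^-3 mol
From the 1:2 ratio, n(H2SO4) in the aliquot = 1/2 × 6.177 × 10^-3 = 3.089 × 10^-3 mol
[H2SO4]_dilute = 3.089 × 10^-3 / 0.02500 = 0.1235 mol/L
Dilution factor = 200.0 / 4.902 = 40.80
[H2SO4]_stock = 0.1235 × 40.80 = 5.041 mol/L

5.041 mol/L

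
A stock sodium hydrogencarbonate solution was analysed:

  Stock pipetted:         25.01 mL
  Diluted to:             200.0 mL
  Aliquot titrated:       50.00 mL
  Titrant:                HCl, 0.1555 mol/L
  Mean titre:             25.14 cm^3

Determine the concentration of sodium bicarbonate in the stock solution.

NaHCO3 + HCl → NaCl + H2O + CO2
n(HCl) = 0.02514 × 0.1555 = 3.909 × 10^-3 mol
n(NaHCO3) in the aliquot = 3.909 × 10^-3 mol (1:1 ratio)
[NaHCO3]_dilute = 3.909 × 10^-3 / 0.05000 = 0.07819 mol/L
Dilution factor = 200.0 / 25.01 = 7.997
[NaHCO3]_stock = 0.07819 × 7.997 = 0.6252 mol/L

0.6252 mol/L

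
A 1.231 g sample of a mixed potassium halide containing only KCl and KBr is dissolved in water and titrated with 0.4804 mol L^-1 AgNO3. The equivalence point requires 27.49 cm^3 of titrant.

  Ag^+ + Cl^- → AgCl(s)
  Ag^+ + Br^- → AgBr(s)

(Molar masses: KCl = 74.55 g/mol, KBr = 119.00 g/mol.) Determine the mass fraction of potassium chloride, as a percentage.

n(AgNO3) = 0.02749 × 0.4804 = 0.01321 mol
Let x = n(KCl), y = n(KBr).
Titrant: 1x + 1y = 0.01321;  mass: 74.55x + 119.00y = 1.231
Solving, x = 7.661 × 10^-3 mol, y = 5.545 × 10^-3 mol
mass of KCl = 7.661 × 10^-3 × 74.55 = 0.5711 g
% KCl = 0.5711 / 1.231 × 100 = 46.40 %

46.40 %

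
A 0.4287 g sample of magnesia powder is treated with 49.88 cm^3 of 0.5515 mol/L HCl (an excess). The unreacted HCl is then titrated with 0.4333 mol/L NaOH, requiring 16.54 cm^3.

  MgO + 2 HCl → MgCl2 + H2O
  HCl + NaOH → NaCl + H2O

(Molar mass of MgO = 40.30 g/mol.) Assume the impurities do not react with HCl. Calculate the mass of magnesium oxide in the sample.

n(HCl) added = 0.04988 × 0.5515 = 0.02751 mol
n(NaOH) used in back-titration = 0.01654 × 0.4333 = 7.167 × 10^-3 mol
n(HCl) left over = 7.167 × 10^-3 mol (1:1 ratio)
n(HCl) consumed by analyte = 0.02751 − 7.167 × 10^-3 = 0.02034 mol
From the 1:2 ratio, n(MgO) = 1/2 × 0.02034 = 0.01017 mol
mass of MgO = 0.01017 × 40.30 = 0.4099 g

0.4099 g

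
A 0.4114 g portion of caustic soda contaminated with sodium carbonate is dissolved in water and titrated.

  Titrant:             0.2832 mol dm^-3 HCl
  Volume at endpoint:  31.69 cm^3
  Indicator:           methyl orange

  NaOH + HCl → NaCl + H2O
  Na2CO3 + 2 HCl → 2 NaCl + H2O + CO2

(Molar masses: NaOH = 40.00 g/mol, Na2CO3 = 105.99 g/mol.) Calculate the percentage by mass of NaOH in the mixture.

48.04 %

n(HCl) = 0.03169 × 0.2832 = 8.975 × 10^-3 mol
Let x = n(NaOH), y = n(Na2CO3).
Titrant: 1x + 2y = 8.975 × 10^-3;  mass: 40.00x + 105.99y = 0.4114
Solving, x = 4.941 × 10^-3 mol, y = 2.017 × 10^-3 mol
mass of NaOH = 4.941 × 10^-3 × 40.00 = 0.1976 g
% NaOH = 0.1976 / 0.4114 × 100 = 48.04 %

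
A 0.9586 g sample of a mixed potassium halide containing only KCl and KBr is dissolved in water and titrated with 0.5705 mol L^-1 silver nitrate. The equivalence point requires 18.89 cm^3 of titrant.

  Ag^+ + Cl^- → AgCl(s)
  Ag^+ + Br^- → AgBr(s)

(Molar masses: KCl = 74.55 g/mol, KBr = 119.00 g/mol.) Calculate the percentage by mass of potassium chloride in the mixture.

56.66 %

n(AgNO3) = 0.01889 × 0.5705 = 0.01078 mol
Let x = n(KCl), y = n(KBr).
Titrant: 1x + 1y = 0.01078;  mass: 74.55x + 119.00y = 0.9586
Solving, x = 7.285 × 10^-3 mol, y = 3.491 × 10^-3 mol
mass of KCl = 7.285 × 10^-3 × 74.55 = 0.5431 g
% KCl = 0.5431 / 0.9586 × 100 = 56.66 %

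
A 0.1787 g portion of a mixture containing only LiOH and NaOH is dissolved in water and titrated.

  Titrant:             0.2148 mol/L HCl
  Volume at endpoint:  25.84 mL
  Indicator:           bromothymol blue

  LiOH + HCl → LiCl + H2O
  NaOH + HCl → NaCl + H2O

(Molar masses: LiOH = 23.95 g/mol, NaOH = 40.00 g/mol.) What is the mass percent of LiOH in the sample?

n(HCl) = 0.02584 × 0.2148 = 5.550 × 10^-3 mol
Let x = n(LiOH), y = n(NaOH).
Titrant: 1x + 1y = 5.550 × 10^-3;  mass: 23.95x + 40.00y = 0.1787
Solving, x = 2.699 × 10^-3 mol, y = 2.852 × 10^-3 mol
mass of LiOH = 2.699 × 10^-3 × 23.95 = 0.06464 g
% LiOH = 0.06464 / 0.1787 × 100 = 36.17 %

36.17 %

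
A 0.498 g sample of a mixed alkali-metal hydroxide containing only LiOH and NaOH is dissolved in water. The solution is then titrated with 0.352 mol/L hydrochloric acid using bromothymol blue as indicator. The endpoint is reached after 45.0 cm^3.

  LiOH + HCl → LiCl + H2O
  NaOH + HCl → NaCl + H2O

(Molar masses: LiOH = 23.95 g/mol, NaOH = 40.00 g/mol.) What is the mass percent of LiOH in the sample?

n(HCl) = 0.0450 × 0.352 = 0.0158 mol
Let x = n(LiOH), y = n(NaOH).
Titrant: 1x + 1y = 0.0158;  mass: 23.95x + 40.00y = 0.498
Solving, x = 8.45 × 10^-3 mol, y = 7.39 × 10^-3 mol
mass of LiOH = 8.45 × 10^-3 × 23.95 = 0.202 g
% LiOH = 0.202 / 0.498 × 100 = 40.6 %

40.6 %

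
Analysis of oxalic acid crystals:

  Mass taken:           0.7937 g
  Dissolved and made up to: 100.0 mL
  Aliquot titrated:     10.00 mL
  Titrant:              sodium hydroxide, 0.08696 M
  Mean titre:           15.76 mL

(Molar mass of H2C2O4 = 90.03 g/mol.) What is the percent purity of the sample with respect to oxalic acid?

77.73 %

H2C2O4 + 2 NaOH → Na2C2O4 + 2 H2O
n(NaOH) per titration = 0.01576 × 0.08696 = 1.370 × 10^-3 mol
From the 1:2 ratio, n(H2C2O4) in each aliquot = 1/2 × 1.370 × 10^-3 = 6.852 × 10^-4 mol
n(H2C2O4) in the whole flask = 6.852 × 10^-4 × 100.0/10.00 = 6.852 × 10^-3 mol
mass of H2C2O4 = 6.852 × 10^-3 × 90.03 = 0.6169 g
% H2C2O4 = 0.6169 / 0.7937 × 100 = 77.73 %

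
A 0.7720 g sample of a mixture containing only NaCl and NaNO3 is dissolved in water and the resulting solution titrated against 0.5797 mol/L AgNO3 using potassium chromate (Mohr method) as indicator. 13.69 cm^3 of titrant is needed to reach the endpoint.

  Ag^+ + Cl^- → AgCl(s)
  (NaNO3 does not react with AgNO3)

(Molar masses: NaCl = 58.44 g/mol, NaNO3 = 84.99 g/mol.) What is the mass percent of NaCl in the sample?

n(AgNO3) = 0.01369 × 0.5797 = 7.936 × 10^-3 mol
Let x = n(NaCl), y = n(NaNO3).
Titrant: 1x = 7.936 × 10^-3;  mass: 58.44x + 84.99y = 0.7720
Solving, x = 7.936 × 10^-3 mol, y = 3.626 × 10^-3 mol
mass of NaCl = 7.936 × 10^-3 × 58.44 = 0.4638 g
% NaCl = 0.4638 / 0.7720 × 100 = 60.08 %

60.08 %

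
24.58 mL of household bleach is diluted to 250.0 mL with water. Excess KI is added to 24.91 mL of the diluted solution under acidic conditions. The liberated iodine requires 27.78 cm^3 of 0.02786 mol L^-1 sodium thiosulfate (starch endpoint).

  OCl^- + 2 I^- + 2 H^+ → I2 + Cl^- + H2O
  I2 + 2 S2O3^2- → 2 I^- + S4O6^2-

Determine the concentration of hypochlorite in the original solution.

n(S2O3^2-) = 0.02778 × 0.02786 = 7.740 × 10^-4 mol
n(I2) = n(S2O3^2-)/2 = 3.870 × 10^-4 mol
n(OCl^-) in the aliquot = 3.870 × 10^-4 mol (1:1 ratio)
[OCl^-]_dilute = 3.870 × 10^-4 / 0.02491 = 0.01553 mol/L
[OCl^-]_original = 0.01553 × 250.0/24.58 = 0.1580 mol/L

0.1580 mol/L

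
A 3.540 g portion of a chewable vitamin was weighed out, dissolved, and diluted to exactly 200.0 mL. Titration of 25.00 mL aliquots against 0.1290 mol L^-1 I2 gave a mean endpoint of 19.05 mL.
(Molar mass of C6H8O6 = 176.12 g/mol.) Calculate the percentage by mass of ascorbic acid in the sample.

97.81 %

C6H8O6 + I2 → C6H6O6 + 2 HI
n(I2) per titration = 0.01905 × 0.1290 = 2.457 × 10^-3 mol
n(C6H8O6) in each aliquot = 2.457 × 10^-3 mol (1:1 ratio)
n(C6H8O6) in the whole flask = 2.457 × 10^-3 × 200.0/25.00 = 0.01966 mol
mass of C6H8O6 = 0.01966 × 176.12 = 3.462 g
% C6H8O6 = 3.462 / 3.540 × 100 = 97.81 %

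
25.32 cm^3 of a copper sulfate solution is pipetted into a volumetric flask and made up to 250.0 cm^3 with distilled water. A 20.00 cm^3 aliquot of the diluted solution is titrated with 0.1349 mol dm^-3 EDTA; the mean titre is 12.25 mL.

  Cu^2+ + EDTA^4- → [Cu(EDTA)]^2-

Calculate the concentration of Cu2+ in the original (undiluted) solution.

n(EDTA) = 0.01225 × 0.1349 = 1.653 × 10^-3 mol
n(Cu2+) in the aliquot = 1.653 × 10^-3 mol (1:1 ratio)
[Cu2+]_dilute = 1.653 × 10^-3 / 0.02000 = 0.08263 mol/L
Dilution factor = 250.0 / 25.32 = 9.874
[Cu2+]_stock = 0.08263 × 9.874 = 0.8158 mol/L

0.8158 mol/L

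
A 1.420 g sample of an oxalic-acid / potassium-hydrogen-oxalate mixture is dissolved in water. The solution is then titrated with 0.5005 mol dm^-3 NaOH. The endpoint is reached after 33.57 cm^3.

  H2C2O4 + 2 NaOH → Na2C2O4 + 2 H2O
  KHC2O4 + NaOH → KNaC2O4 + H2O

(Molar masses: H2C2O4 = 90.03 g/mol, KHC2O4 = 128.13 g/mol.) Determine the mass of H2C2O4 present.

0.3969 g

n(NaOH) = 0.03357 × 0.5005 = 0.01680 mol
Let x = n(H2C2O4), y = n(KHC2O4).
Titrant: 2x + 1y = 0.01680;  mass: 90.03x + 128.13y = 1.420
Solving, x = 4.408 × 10^-3 mol, y = 7.985 × 10^-3 mol
mass of H2C2O4 = 4.408 × 10^-3 × 90.03 = 0.3969 g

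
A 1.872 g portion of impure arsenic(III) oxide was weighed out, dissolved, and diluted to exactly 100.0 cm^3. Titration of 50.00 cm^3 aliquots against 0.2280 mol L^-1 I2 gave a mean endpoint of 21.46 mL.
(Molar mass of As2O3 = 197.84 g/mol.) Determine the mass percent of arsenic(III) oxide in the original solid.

51.71 %

As2O3 + 2 I2 + 2 H2O → As2O5 + 4 HI
n(I2) per titration = 0.02146 × 0.2280 = 4.893 × 10^-3 mol
From the 1:2 ratio, n(As2O3) in each aliquot = 1/2 × 4.893 × 10^-3 = 2.446 × 10^-3 mol
n(As2O3) in the whole flask = 2.446 × 10^-3 × 100.0/50.00 = 4.893 × 10^-3 mol
mass of As2O3 = 4.893 × 10^-3 × 197.84 = 0.9680 g
% As2O3 = 0.9680 / 1.872 × 100 = 51.71 %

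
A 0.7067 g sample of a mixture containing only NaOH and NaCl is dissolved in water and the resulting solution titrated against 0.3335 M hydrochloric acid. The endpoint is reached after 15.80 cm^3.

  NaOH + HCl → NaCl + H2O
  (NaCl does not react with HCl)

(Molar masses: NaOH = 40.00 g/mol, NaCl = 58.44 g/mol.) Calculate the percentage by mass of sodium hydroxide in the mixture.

29.82 %

n(HCl) = 0.01580 × 0.3335 = 5.269 × 10^-3 mol
Let x = n(NaOH), y = n(NaCl).
Titrant: 1x = 5.269 × 10^-3;  mass: 40.00x + 58.44y = 0.7067
Solving, x = 5.269 × 10^-3 mol, y = 8.486 × 10^-3 mol
mass of NaOH = 5.269 × 10^-3 × 40.00 = 0.2108 g
% NaOH = 0.2108 / 0.7067 × 100 = 29.82 %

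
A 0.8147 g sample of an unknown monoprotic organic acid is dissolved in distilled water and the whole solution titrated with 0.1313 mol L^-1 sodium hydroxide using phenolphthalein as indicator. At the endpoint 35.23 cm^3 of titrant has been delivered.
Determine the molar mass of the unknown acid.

n(NaOH) = 0.03523 L × 0.1313 mol/L = 4.626 × 10^-3 mol
n(HA) = 4.626 × 10^-3 mol (1:1 ratio)
M = m / n = 0.8147 g / 4.626 × 10^-3 mol = 176.1 g/mol

176.1 g/mol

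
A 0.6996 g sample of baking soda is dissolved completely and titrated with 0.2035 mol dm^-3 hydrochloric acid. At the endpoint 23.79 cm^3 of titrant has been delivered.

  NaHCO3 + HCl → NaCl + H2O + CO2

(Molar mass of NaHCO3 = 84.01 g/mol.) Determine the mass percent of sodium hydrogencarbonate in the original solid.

58.14 %

n(HCl) = 0.02379 L × 0.2035 mol/L = 4.841 × 10^-3 mol
n(NaHCO3) = 4.841 × 10^-3 mol (1:1 ratio)
mass of NaHCO3 = 4.841 × 10^-3 × 84.01 g/mol = 0.4067 g
% NaHCO3 = 0.4067 / 0.6996 × 100 = 58.14 %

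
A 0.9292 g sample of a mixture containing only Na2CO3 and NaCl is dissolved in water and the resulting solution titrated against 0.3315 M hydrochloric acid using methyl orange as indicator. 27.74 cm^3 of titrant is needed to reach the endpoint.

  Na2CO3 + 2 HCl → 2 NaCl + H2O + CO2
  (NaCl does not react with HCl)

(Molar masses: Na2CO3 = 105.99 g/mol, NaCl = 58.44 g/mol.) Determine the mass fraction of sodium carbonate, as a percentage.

52.45 %

n(HCl) = 0.02774 × 0.3315 = 9.196 × 10^-3 mol
Let x = n(Na2CO3), y = n(NaCl).
Titrant: 2x = 9.196 × 10^-3;  mass: 105.99x + 58.44y = 0.9292
Solving, x = 4.598 × 10^-3 mol, y = 7.561 × 10^-3 mol
mass of Na2CO3 = 4.598 × 10^-3 × 105.99 = 0.4873 g
% Na2CO3 = 0.4873 / 0.9292 × 100 = 52.45 %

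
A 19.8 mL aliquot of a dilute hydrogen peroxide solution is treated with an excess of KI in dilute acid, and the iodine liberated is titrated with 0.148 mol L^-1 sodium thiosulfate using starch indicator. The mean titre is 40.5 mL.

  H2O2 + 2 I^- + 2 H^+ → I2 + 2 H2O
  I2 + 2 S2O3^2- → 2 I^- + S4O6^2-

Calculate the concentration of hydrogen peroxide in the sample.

n(S2O3^2-) = 0.0405 × 0.148 = 5.99 × 10^-3 mol
n(I2) = n(S2O3^2-)/2 = 3.00 × 10^-3 mol
n(H2O2) in the aliquot = 3.00 × 10^-3 mol (1:1 ratio)
[H2O2] = 3.00 × 10^-3 / 0.0198 = 0.151 mol/L

0.151 mol/L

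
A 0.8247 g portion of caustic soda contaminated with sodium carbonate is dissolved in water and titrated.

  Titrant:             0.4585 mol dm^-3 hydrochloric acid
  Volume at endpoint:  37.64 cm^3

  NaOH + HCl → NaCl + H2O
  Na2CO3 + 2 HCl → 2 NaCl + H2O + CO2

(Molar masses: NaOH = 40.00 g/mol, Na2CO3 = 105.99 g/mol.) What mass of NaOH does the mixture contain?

0.2767 g

n(HCl) = 0.03764 × 0.4585 = 0.01726 mol
Let x = n(NaOH), y = n(Na2CO3).
Titrant: 1x + 2y = 0.01726;  mass: 40.00x + 105.99y = 0.8247
Solving, x = 6.917 × 10^-3 mol, y = 5.171 × 10^-3 mol
mass of NaOH = 6.917 × 10^-3 × 40.00 = 0.2767 g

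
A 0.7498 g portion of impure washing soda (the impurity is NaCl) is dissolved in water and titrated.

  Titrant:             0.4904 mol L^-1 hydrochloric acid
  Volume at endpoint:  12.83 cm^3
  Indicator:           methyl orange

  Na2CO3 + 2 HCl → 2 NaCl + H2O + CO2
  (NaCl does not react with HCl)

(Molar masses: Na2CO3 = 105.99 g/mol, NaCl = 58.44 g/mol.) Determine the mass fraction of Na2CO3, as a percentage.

44.47 %

n(HCl) = 0.01283 × 0.4904 = 6.292 × 10^-3 mol
Let x = n(Na2CO3), y = n(NaCl).
Titrant: 2x = 6.292 × 10^-3;  mass: 105.99x + 58.44y = 0.7498
Solving, x = 3.146 × 10^-3 mol, y = 7.125 × 10^-3 mol
mass of Na2CO3 = 3.146 × 10^-3 × 105.99 = 0.3334 g
% Na2CO3 = 0.3334 / 0.7498 × 100 = 44.47 %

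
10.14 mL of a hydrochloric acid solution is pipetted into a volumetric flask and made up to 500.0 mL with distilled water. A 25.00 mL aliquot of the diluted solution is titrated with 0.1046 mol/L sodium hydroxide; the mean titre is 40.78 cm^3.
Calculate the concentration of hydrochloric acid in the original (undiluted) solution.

8.413 mol/L

HCl + NaOH → NaCl + H2O
n(NaOH) = 0.04078 × 0.1046 = 4.266 × 10^-3 mol
n(HCl) in the aliquot = 4.266 × 10^-3 mol (1:1 ratio)
[HCl]_dilute = 4.266 × 10^-3 / 0.02500 = 0.1706 mol/L
Dilution factor = 500.0 / 10.14 = 49.31
[HCl]_stock = 0.1706 × 49.31 = 8.413 mol/L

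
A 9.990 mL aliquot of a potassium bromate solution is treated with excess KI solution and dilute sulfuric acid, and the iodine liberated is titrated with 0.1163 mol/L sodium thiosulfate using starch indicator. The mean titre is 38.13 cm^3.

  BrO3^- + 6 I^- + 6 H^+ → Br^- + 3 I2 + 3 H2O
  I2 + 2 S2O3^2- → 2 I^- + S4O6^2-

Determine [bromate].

n(S2O3^2-) = 0.03813 × 0.1163 = 4.435 × 10^-3 mol
n(I2) = n(S2O3^2-)/2 = 2.217 × 10^-3 mol
From the 1:3 ratio, n(BrO3^-) in the aliquot = 1/3 × 2.217 × 10^-3 = 7.391 × 10^-4 mol
[BrO3^-] = 7.391 × 10^-4 / 0.009990 = 0.07398 mol/L

0.07398 mol/L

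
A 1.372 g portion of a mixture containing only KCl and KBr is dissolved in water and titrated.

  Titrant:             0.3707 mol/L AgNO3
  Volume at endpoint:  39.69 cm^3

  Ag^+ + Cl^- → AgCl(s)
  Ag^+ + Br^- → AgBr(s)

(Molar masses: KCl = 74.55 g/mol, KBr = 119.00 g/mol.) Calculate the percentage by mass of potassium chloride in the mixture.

46.31 %

n(AgNO3) = 0.03969 × 0.3707 = 0.01471 mol
Let x = n(KCl), y = n(KBr).
Titrant: 1x + 1y = 0.01471;  mass: 74.55x + 119.00y = 1.372
Solving, x = 8.523 × 10^-3 mol, y = 6.190 × 10^-3 mol
mass of KCl = 8.523 × 10^-3 × 74.55 = 0.6354 g
% KCl = 0.6354 / 1.372 × 100 = 46.31 %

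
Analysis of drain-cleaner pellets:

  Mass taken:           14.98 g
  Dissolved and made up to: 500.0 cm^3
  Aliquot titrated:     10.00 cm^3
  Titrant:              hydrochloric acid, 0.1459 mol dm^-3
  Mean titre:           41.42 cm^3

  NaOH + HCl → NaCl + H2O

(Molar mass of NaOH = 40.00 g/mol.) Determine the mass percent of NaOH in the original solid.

n(HCl) per titration = 0.04142 × 0.1459 = 6.043 × 10^-3 mol
n(NaOH) in each aliquot = 6.043 × 10^-3 mol (1:1 ratio)
n(NaOH) in the whole flask = 6.043 × 10^-3 × 500.0/10.00 = 0.3022 mol
mass of NaOH = 0.3022 × 40.00 = 12.09 g
% NaOH = 12.09 / 14.98 × 100 = 80.68 %

80.68 %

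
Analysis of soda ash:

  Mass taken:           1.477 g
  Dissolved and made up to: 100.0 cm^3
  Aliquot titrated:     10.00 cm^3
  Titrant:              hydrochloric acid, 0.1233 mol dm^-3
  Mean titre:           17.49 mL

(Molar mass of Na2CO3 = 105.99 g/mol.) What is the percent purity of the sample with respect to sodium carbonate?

77.38 %

Na2CO3 + 2 HCl → 2 NaCl + H2O + CO2
n(HCl) per titration = 0.01749 × 0.1233 = 2.157 × 10^-3 mol
From the 1:2 ratio, n(Na2CO3) in each aliquot = 1/2 × 2.157 × 10^-3 = 1.078 × 10^-3 mol
n(Na2CO3) in the whole flask = 1.078 × 10^-3 × 100.0/10.00 = 0.01078 mol
mass of Na2CO3 = 0.01078 × 105.99 = 1.143 g
% Na2CO3 = 1.143 / 1.477 × 100 = 77.38 %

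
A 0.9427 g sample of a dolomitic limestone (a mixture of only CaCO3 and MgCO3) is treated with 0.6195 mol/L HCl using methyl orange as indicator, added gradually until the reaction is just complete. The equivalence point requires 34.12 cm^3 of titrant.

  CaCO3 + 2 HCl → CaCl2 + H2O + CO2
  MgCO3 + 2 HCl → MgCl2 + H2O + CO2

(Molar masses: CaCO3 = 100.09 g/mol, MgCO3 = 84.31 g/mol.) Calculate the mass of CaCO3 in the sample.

n(HCl) = 0.03412 × 0.6195 = 0.02114 mol
Let x = n(CaCO3), y = n(MgCO3).
Titrant: 2x + 2y = 0.02114;  mass: 100.09x + 84.31y = 0.9427
Solving, x = 3.273 × 10^-3 mol, y = 7.295 × 10^-3 mol
mass of CaCO3 = 3.273 × 10^-3 × 100.09 = 0.3276 g

0.3276 g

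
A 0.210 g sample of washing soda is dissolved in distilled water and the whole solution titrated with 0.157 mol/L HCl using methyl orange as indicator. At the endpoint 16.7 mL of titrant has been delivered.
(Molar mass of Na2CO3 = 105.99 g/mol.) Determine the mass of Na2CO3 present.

0.139 g

Na2CO3 + 2 HCl → 2 NaCl + H2O + CO2
n(HCl) = 0.0167 L × 0.157 mol/L = 2.62 × 10^-3 mol
From the 1:2 ratio, n(Na2CO3) = 1/2 × 2.62 × 10^-3 = 1.31 × 10^-3 mol
mass of Na2CO3 = 1.31 × 10^-3 × 105.99 g/mol = 0.139 g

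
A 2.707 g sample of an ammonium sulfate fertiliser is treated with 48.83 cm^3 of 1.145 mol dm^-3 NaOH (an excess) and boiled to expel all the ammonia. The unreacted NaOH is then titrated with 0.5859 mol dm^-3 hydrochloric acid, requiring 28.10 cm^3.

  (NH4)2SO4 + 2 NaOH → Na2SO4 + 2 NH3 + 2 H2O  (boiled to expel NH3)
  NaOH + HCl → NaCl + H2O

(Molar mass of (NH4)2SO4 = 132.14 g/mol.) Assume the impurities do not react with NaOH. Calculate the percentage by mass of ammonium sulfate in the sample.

n(NaOH) added = 0.04883 × 1.145 = 0.05591 mol
n(HCl) used in back-titration = 0.02810 × 0.5859 = 0.01646 mol
n(NaOH) left over = 0.01646 mol (1:1 ratio)
n(NaOH) consumed by analyte = 0.05591 − 0.01646 = 0.03945 mol
From the 1:2 ratio, n((NH4)2SO4) = 1/2 × 0.03945 = 0.01972 mol
mass of (NH4)2SO4 = 0.01972 × 132.14 = 2.606 g
% (NH4)2SO4 = 2.606 / 2.707 × 100 = 96.28 %

96.28 %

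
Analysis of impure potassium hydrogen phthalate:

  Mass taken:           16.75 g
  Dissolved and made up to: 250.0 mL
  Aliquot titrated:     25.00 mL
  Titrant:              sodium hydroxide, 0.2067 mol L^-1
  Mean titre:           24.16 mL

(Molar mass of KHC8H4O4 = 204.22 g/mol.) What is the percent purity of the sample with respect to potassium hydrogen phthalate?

60.89 %

KHC8H4O4 + NaOH → KNaC8H4O4 + H2O
n(NaOH) per titration = 0.02416 × 0.2067 = 4.994 × 10^-3 mol
n(KHC8H4O4) in each aliquot = 4.994 × 10^-3 mol (1:1 ratio)
n(KHC8H4O4) in the whole flask = 4.994 × 10^-3 × 250.0/25.00 = 0.04994 mol
mass of KHC8H4O4 = 0.04994 × 204.22 = 10.20 g
% KHC8H4O4 = 10.20 / 16.75 × 100 = 60.89 %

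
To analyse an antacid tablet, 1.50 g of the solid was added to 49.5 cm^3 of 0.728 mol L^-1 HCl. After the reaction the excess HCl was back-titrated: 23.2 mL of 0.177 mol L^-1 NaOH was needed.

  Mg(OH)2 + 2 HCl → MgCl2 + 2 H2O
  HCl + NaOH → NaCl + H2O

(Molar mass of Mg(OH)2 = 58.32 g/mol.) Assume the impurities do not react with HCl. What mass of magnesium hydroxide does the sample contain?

n(HCl) added = 0.0495 × 0.728 = 0.0360 mol
n(NaOH) used in back-titration = 0.0232 × 0.177 = 4.11 × 10^-3 mol
n(HCl) left over = 4.11 × 10^-3 mol (1:1 ratio)
n(HCl) consumed by analyte = 0.0360 − 4.11 × 10^-3 = 0.0319 mol
From the 1:2 ratio, n(Mg(OH)2) = 1/2 × 0.0319 = 0.0160 mol
mass of Mg(OH)2 = 0.0160 × 58.32 = 0.931 g

0.931 g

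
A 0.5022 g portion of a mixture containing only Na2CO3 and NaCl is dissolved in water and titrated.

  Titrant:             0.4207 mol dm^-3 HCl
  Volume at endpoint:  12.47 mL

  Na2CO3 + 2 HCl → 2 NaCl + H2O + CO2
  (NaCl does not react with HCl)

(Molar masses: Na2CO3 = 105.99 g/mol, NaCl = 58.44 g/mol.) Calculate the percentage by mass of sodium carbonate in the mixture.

n(HCl) = 0.01247 × 0.4207 = 5.246 × 10^-3 mol
Let x = n(Na2CO3), y = n(NaCl).
Titrant: 2x = 5.246 × 10^-3;  mass: 105.99x + 58.44y = 0.5022
Solving, x = 2.623 × 10^-3 mol, y = 3.836 × 10^-3 mol
mass of Na2CO3 = 2.623 × 10^-3 × 105.99 = 0.2780 g
% Na2CO3 = 0.2780 / 0.5022 × 100 = 55.36 %

55.36 %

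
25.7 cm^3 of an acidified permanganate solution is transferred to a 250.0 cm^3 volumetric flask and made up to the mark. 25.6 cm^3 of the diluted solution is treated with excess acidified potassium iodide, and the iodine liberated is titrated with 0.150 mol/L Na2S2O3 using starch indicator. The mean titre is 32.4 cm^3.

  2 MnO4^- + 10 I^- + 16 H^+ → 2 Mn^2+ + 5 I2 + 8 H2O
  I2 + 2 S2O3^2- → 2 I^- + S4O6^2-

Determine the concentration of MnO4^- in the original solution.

0.369 mol/L

n(S2O3^2-) = 0.0324 × 0.150 = 4.86 × 10^-3 mol
n(I2) = n(S2O3^2-)/2 = 2.43 × 10^-3 mol
From the 2:5 ratio, n(MnO4^-) in the aliquot = 2/5 × 2.43 × 10^-3 = 9.72 × 10^-4 mol
[MnO4^-]_dilute = 9.72 × 10^-4 / 0.0256 = 0.0380 mol/L
[MnO4^-]_original = 0.0380 × 250.0/25.7 = 0.369 mol/L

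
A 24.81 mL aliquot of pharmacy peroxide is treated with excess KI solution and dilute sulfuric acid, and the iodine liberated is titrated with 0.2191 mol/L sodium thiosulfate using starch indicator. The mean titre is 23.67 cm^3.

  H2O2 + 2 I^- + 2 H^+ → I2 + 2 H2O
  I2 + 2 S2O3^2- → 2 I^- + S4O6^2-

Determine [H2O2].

0.1045 mol/L

n(S2O3^2-) = 0.02367 × 0.2191 = 5.186 × 10^-3 mol
n(I2) = n(S2O3^2-)/2 = 2.593 × 10^-3 mol
n(H2O2) in the aliquot = 2.593 × 10^-3 mol (1:1 ratio)
[H2O2] = 2.593 × 10^-3 / 0.02481 = 0.1045 mol/L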